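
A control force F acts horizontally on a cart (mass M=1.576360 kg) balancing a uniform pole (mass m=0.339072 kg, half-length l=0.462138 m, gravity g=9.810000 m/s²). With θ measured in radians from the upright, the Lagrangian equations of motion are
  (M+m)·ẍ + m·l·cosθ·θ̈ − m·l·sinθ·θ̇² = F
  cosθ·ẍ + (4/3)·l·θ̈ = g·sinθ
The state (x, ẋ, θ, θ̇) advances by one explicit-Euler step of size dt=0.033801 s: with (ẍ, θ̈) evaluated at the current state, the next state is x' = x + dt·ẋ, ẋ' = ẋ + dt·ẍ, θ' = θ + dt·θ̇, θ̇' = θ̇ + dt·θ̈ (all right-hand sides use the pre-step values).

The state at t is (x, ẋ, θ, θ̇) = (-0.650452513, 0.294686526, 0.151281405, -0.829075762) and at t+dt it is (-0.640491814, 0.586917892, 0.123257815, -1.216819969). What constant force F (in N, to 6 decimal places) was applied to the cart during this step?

F = 14.766895 N

ẍ = (ẋ'−ẋ)/dt = (0.586917892−0.294686526)/0.033801 = 8.645643
θ̈ = (θ̇'−θ̇)/dt = (-1.216819969−-0.829075762)/0.033801 = -11.471383
sinθ=0.150705, cosθ=0.988579
F = (M+m)·ẍ + m·l·cosθ·θ̈ − m·l·sinθ·θ̇² = 16.560141 + -1.777013 − 0.016232 = 14.766895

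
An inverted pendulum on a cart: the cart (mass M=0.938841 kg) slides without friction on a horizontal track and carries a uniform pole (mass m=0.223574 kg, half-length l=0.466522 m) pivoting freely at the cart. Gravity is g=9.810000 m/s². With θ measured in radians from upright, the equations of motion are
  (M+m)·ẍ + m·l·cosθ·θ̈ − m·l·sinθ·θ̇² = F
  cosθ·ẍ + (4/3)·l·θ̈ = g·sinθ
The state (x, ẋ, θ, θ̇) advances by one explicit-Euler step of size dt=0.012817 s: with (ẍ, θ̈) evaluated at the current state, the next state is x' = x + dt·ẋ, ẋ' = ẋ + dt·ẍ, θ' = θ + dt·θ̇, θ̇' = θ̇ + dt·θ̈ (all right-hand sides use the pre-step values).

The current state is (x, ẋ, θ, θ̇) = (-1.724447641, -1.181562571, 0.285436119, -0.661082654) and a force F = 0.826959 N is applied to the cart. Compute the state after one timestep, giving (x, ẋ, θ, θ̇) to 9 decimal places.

sinθ=0.281575951, cosθ=0.959538943
temp = (F + m·l·θ̇²·sinθ)/(M+m) = (0.826959 + 0.012835137)/1.162415 = 0.722456384
θ̈ = (g·sinθ − cosθ·temp)/(l·(4/3 − m·cos²θ/(M+m))) = 3.835704470
ẍ = temp − m·l·θ̈·cosθ/(M+m) = 0.392208560
Euler: x'=-1.724447641+0.012817·-1.181562571=-1.739591728, ẋ'=-1.181562571+0.012817·0.392208560=-1.176535634
       θ'=0.285436119+0.012817·-0.661082654=0.276963023, θ̇'=-0.661082654+0.012817·3.835704470=-0.611920430

(-1.739591728, -1.176535634, 0.276963023, -0.611920430)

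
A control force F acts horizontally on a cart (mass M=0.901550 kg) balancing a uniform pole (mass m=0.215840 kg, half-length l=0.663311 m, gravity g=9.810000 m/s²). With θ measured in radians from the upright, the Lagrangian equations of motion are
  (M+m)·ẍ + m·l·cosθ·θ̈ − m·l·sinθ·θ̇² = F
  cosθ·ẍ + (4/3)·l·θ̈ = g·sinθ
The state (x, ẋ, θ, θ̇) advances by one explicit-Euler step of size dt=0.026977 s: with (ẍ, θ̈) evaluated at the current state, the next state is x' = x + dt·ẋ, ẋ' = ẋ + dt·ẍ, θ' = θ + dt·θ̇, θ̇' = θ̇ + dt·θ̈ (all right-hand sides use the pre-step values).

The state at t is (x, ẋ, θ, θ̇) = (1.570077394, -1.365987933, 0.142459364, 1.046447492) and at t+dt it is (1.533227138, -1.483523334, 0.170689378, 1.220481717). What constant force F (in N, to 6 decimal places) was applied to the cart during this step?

F = -3.976330 N

ẍ = (ẋ'−ẋ)/dt = (-1.483523334−-1.365987933)/0.026977 = -4.356874
θ̈ = (θ̇'−θ̇)/dt = (1.220481717−1.046447492)/0.026977 = 6.451208
sinθ=0.141978, cosθ=0.989870
F = (M+m)·ẍ + m·l·cosθ·θ̈ − m·l·sinθ·θ̇² = -4.868328 + 0.914257 − 0.022259 = -3.976330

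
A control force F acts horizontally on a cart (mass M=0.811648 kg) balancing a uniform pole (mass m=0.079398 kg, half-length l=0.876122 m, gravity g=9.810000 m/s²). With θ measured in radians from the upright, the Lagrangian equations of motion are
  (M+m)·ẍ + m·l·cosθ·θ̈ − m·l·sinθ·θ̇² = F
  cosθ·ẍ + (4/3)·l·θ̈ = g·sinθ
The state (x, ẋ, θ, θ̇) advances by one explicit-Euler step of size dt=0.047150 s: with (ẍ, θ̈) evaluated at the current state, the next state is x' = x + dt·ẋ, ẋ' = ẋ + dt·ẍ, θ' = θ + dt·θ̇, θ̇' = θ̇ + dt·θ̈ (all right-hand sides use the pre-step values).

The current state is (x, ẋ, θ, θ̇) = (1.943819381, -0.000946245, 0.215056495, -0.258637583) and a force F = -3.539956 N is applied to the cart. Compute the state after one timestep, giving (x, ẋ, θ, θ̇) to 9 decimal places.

(1.943774766, -0.207854241, 0.202861733, -0.001096992)

sinθ=0.213402622, cosθ=0.976964340
temp = (F + m·l·θ̇²·sinθ)/(M+m) = (-3.539956 + 0.000993018)/0.891046 = -3.971695044
θ̈ = (g·sinθ − cosθ·temp)/(l·(4/3 − m·cos²θ/(M+m))) = 5.462154626
ẍ = temp − m·l·θ̈·cosθ/(M+m) = -4.388292607
Euler: x'=1.943819381+0.047150·-0.000946245=1.943774766, ẋ'=-0.000946245+0.047150·-4.388292607=-0.207854241
       θ'=0.215056495+0.047150·-0.258637583=0.202861733, θ̇'=-0.258637583+0.047150·5.462154626=-0.001096992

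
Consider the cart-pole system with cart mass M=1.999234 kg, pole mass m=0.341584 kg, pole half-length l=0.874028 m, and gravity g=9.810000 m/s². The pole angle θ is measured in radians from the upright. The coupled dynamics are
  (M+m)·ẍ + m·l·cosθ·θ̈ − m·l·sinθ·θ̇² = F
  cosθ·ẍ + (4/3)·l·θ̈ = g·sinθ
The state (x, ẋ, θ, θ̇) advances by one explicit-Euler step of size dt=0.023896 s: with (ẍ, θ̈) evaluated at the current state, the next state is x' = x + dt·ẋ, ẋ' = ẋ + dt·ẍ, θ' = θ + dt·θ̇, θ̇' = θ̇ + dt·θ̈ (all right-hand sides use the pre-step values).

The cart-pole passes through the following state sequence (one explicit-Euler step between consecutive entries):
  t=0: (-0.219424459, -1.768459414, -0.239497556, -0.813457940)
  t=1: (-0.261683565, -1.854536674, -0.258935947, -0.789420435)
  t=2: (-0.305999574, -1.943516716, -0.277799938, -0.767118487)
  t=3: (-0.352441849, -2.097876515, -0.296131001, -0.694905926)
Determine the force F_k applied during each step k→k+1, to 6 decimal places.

F_0 = -8.093392 N
F_1 = -8.399369 N
F_2 = -14.205058 N

step 0→1:
  ẍ = (ẋ'−ẋ)/dt = (-1.854536674−-1.768459414)/0.023896 = -3.602162
  θ̈ = (θ̇'−θ̇)/dt = (-0.789420435−-0.813457940)/0.023896 = 1.005922
  sinθ=-0.237215, cosθ=0.971457
  F = (M+m)·ẍ + m·l·cosθ·θ̈ − m·l·sinθ·θ̇² = -8.432005 + 0.291750 − -0.046863 = -8.093392
step 1→2:
  ẍ = (ẋ'−ẋ)/dt = (-1.943516716−-1.854536674)/0.023896 = -3.723638
  θ̈ = (θ̇'−θ̇)/dt = (-0.767118487−-0.789420435)/0.023896 = 0.933292
  sinθ=-0.256052, cosθ=0.966663
  F = (M+m)·ẍ + m·l·cosθ·θ̈ − m·l·sinθ·θ̇² = -8.716358 + 0.269349 − -0.047640 = -8.399369
step 2→3:
  ẍ = (ẋ'−ẋ)/dt = (-2.097876515−-1.943516716)/0.023896 = -6.459650
  θ̈ = (θ̇'−θ̇)/dt = (-0.694905926−-0.767118487)/0.023896 = 3.021952
  sinθ=-0.274241, cosθ=0.961661
  F = (M+m)·ẍ + m·l·cosθ·θ̈ − m·l·sinθ·θ̇² = -15.120865 + 0.867626 − -0.048181 = -14.205058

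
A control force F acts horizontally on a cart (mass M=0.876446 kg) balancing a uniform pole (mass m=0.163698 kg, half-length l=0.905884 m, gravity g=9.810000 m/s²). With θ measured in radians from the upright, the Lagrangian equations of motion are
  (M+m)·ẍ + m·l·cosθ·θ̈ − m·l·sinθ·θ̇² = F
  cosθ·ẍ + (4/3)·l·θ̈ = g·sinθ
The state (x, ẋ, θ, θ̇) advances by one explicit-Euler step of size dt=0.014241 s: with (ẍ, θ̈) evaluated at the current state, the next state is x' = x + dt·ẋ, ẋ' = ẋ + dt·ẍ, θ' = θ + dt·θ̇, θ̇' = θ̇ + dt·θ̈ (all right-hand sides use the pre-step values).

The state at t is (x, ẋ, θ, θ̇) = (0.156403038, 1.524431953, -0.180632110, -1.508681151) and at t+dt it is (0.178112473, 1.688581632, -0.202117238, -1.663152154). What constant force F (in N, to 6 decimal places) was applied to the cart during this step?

F = 10.467580 N

ẍ = (ẋ'−ẋ)/dt = (1.688581632−1.524431953)/0.014241 = 11.526556
θ̈ = (θ̇'−θ̇)/dt = (-1.663152154−-1.508681151)/0.014241 = -10.846921
sinθ=-0.179651, cosθ=0.983730
F = (M+m)·ẍ + m·l·cosθ·θ̈ − m·l·sinθ·θ̇² = 11.989278 + -1.582335 − -0.060638 = 10.467580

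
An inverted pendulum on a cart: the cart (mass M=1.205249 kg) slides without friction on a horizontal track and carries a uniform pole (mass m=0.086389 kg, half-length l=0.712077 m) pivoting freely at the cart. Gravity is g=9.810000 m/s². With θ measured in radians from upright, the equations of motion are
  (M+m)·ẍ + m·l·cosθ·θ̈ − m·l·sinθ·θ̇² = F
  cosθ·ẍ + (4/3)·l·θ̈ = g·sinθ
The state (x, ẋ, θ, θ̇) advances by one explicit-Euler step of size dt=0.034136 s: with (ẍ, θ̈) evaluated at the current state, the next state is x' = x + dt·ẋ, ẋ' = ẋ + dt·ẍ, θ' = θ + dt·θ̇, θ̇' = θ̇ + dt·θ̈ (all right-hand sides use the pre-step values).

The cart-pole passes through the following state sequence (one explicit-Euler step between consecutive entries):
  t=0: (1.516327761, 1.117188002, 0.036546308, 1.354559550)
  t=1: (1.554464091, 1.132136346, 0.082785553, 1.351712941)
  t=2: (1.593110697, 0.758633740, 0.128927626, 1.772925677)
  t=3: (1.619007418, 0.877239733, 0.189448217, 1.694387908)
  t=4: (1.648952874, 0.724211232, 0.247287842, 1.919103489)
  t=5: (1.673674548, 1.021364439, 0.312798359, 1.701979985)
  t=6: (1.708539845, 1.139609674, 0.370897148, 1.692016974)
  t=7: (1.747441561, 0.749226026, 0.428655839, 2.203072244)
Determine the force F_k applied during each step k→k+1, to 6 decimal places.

step 0→1:
  ẍ = (ẋ'−ẋ)/dt = (1.132136346−1.117188002)/0.034136 = 0.437906
  θ̈ = (θ̇'−θ̇)/dt = (1.351712941−1.354559550)/0.034136 = -0.083390
  sinθ=0.036538, cosθ=0.999332
  F = (M+m)·ẍ + m·l·cosθ·θ̈ − m·l·sinθ·θ̇² = 0.565615 + -0.005126 − 0.004124 = 0.556365
step 1→2:
  ẍ = (ẋ'−ẋ)/dt = (0.758633740−1.132136346)/0.034136 = -10.941604
  θ̈ = (θ̇'−θ̇)/dt = (1.772925677−1.351712941)/0.034136 = 12.339253
  sinθ=0.082691, cosθ=0.996575
  F = (M+m)·ẍ + m·l·cosθ·θ̈ − m·l·sinθ·θ̇² = -14.132592 + 0.756457 − 0.009294 = -13.385429
step 2→3:
  ẍ = (ẋ'−ẋ)/dt = (0.877239733−0.758633740)/0.034136 = 3.474514
  θ̈ = (θ̇'−θ̇)/dt = (1.694387908−1.772925677)/0.034136 = -2.300731
  sinθ=0.128571, cosθ=0.991700
  F = (M+m)·ẍ + m·l·cosθ·θ̈ − m·l·sinθ·θ̇² = 4.487814 + -0.140356 − 0.024860 = 4.322597
step 3→4:
  ẍ = (ẋ'−ẋ)/dt = (0.724211232−0.877239733)/0.034136 = -4.482907
  θ̈ = (θ̇'−θ̇)/dt = (1.919103489−1.694387908)/0.034136 = 6.582950
  sinθ=0.188317, cosθ=0.982108
  F = (M+m)·ẍ + m·l·cosθ·θ̈ − m·l·sinθ·θ̇² = -5.790293 + 0.397709 − 0.033258 = -5.425842
step 4→5:
  ẍ = (ẋ'−ẋ)/dt = (1.021364439−0.724211232)/0.034136 = 8.704980
  θ̈ = (θ̇'−θ̇)/dt = (1.701979985−1.919103489)/0.034136 = -6.360543
  sinθ=0.244775, cosθ=0.969580
  F = (M+m)·ẍ + m·l·cosθ·θ̈ − m·l·sinθ·θ̇² = 11.243683 + -0.379370 − 0.055456 = 10.808857
step 5→6:
  ẍ = (ẋ'−ẋ)/dt = (1.139609674−1.021364439)/0.034136 = 3.463945
  θ̈ = (θ̇'−θ̇)/dt = (1.692016974−1.701979985)/0.034136 = -0.291862
  sinθ=0.307722, cosθ=0.951476
  F = (M+m)·ẍ + m·l·cosθ·θ̈ − m·l·sinθ·θ̇² = 4.474163 + -0.017083 − 0.054834 = 4.402246
step 6→7:
  ẍ = (ẋ'−ẋ)/dt = (0.749226026−1.139609674)/0.034136 = -11.436128
  θ̈ = (θ̇'−θ̇)/dt = (2.203072244−1.692016974)/0.034136 = 14.971153
  sinθ=0.362452, cosθ=0.932003
  F = (M+m)·ẍ + m·l·cosθ·θ̈ − m·l·sinθ·θ̇² = -14.771337 + 0.858337 − 0.063833 = -13.976833

F_0 = 0.556365 N
F_1 = -13.385429 N
F_2 = 4.322597 N
F_3 = -5.425842 N
F_4 = 10.808857 N
F_5 = 4.402246 N
F_6 = -13.976833 N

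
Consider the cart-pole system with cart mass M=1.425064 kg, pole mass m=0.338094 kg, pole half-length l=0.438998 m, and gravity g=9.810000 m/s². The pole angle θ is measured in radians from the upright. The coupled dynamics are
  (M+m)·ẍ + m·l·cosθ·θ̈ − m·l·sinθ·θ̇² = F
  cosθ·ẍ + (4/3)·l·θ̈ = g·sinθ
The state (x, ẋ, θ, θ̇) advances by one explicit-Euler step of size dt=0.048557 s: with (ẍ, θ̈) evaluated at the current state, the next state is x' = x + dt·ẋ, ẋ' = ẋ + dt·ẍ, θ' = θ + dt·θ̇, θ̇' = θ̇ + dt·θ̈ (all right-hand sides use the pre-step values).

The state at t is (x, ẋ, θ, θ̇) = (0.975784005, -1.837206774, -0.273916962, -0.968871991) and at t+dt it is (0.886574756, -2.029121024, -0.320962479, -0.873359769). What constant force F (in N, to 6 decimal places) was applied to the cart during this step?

F = -6.649864 N

ẍ = (ẋ'−ẋ)/dt = (-2.029121024−-1.837206774)/0.048557 = -3.952350
θ̈ = (θ̇'−θ̇)/dt = (-0.873359769−-0.968871991)/0.048557 = 1.967012
sinθ=-0.270504, cosθ=0.962719
F = (M+m)·ẍ + m·l·cosθ·θ̈ − m·l·sinθ·θ̇² = -6.968617 + 0.281065 − -0.037688 = -6.649864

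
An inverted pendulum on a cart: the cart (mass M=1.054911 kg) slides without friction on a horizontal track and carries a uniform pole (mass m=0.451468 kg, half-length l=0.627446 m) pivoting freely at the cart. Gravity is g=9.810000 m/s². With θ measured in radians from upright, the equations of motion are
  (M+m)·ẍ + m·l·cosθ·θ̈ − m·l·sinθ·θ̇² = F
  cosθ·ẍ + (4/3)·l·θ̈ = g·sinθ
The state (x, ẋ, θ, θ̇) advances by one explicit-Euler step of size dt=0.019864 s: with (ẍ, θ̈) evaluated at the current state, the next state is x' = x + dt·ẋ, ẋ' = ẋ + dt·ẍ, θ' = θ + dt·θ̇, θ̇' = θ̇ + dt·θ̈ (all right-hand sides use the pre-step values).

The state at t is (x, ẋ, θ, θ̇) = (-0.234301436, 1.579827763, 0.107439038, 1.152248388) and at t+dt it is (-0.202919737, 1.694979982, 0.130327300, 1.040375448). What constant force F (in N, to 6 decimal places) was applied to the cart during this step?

ẍ = (ẋ'−ẋ)/dt = (1.694979982−1.579827763)/0.019864 = 5.797031
θ̈ = (θ̇'−θ̇)/dt = (1.040375448−1.152248388)/0.019864 = -5.631944
sinθ=0.107232, cosθ=0.994234
F = (M+m)·ẍ + m·l·cosθ·θ̈ − m·l·sinθ·θ̇² = 8.732525 + -1.586172 − 0.040329 = 7.106024

F = 7.106024 N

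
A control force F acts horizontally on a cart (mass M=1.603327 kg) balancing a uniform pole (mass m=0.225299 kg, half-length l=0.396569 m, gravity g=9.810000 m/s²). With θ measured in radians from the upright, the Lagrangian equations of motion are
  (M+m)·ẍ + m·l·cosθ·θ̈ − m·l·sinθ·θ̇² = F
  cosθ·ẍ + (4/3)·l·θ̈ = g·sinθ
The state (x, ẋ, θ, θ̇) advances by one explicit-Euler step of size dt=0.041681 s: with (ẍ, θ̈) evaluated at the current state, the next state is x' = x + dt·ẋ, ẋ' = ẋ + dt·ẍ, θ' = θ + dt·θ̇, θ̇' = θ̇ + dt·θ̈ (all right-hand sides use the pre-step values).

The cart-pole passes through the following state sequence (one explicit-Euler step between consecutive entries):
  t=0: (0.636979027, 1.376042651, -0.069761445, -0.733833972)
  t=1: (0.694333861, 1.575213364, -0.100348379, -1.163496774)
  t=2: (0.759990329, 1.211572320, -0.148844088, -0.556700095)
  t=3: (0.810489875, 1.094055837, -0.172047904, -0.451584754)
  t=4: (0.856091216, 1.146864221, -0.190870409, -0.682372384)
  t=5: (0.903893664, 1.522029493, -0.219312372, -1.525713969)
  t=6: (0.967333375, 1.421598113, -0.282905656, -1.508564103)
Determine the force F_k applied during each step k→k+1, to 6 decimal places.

step 0→1:
  ẍ = (ẋ'−ẋ)/dt = (1.575213364−1.376042651)/0.041681 = 4.778453
  θ̈ = (θ̇'−θ̇)/dt = (-1.163496774−-0.733833972)/0.041681 = -10.308361
  sinθ=-0.069705, cosθ=0.997568
  F = (M+m)·ẍ + m·l·cosθ·θ̈ − m·l·sinθ·θ̇² = 8.738004 + -0.918777 − -0.003354 = 7.822581
step 1→2:
  ẍ = (ẋ'−ẋ)/dt = (1.211572320−1.575213364)/0.041681 = -8.724384
  θ̈ = (θ̇'−θ̇)/dt = (-0.556700095−-1.163496774)/0.041681 = 14.558112
  sinθ=-0.100180, cosθ=0.994969
  F = (M+m)·ẍ + m·l·cosθ·θ̈ − m·l·sinθ·θ̇² = -15.953635 + 1.294174 − -0.012117 = -14.647344
step 2→3:
  ẍ = (ẋ'−ẋ)/dt = (1.094055837−1.211572320)/0.041681 = -2.819426
  θ̈ = (θ̇'−θ̇)/dt = (-0.451584754−-0.556700095)/0.041681 = 2.521901
  sinθ=-0.148295, cosθ=0.988943
  F = (M+m)·ẍ + m·l·cosθ·θ̈ − m·l·sinθ·θ̇² = -5.155675 + 0.222832 − -0.004106 = -4.928737
step 3→4:
  ẍ = (ẋ'−ẋ)/dt = (1.146864221−1.094055837)/0.041681 = 1.266965
  θ̈ = (θ̇'−θ̇)/dt = (-0.682372384−-0.451584754)/0.041681 = -5.536998
  sinθ=-0.171200, cosθ=0.985236
  F = (M+m)·ẍ + m·l·cosθ·θ̈ − m·l·sinθ·θ̇² = 2.316806 + -0.487408 − -0.003119 = 1.832517
step 4→5:
  ẍ = (ẋ'−ẋ)/dt = (1.522029493−1.146864221)/0.041681 = 9.000870
  θ̈ = (θ̇'−θ̇)/dt = (-1.525713969−-0.682372384)/0.041681 = -20.233238
  sinθ=-0.189714, cosθ=0.981839
  F = (M+m)·ẍ + m·l·cosθ·θ̈ − m·l·sinθ·θ̇² = 16.459225 + -1.774941 − -0.007893 = 14.692177
step 5→6:
  ẍ = (ẋ'−ẋ)/dt = (1.421598113−1.522029493)/0.041681 = -2.409524
  θ̈ = (θ̇'−θ̇)/dt = (-1.508564103−-1.525713969)/0.041681 = 0.411455
  sinθ=-0.217559, cosθ=0.976047
  F = (M+m)·ẍ + m·l·cosθ·θ̈ − m·l·sinθ·θ̇² = -4.406119 + 0.035882 − -0.045248 = -4.324989

F_0 = 7.822581 N
F_1 = -14.647344 N
F_2 = -4.928737 N
F_3 = 1.832517 N
F_4 = 14.692177 N
F_5 = -4.324989 N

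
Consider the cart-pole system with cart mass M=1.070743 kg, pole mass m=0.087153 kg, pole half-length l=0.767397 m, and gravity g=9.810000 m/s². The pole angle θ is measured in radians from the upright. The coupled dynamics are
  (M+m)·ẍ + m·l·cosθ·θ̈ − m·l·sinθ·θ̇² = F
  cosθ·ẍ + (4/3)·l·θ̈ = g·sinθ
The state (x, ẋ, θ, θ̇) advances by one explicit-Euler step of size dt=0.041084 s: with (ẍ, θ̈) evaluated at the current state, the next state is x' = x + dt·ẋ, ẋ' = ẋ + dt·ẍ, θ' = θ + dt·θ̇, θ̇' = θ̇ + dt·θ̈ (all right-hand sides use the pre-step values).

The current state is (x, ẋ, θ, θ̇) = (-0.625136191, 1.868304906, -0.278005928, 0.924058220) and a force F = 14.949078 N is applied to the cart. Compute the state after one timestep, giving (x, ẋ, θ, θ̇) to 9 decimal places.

(-0.548378752, 2.433682707, -0.240041920, 0.284612770)

sinθ=-0.274438687, cosθ=0.961604600
temp = (F + m·l·θ̇²·sinθ)/(M+m) = (14.949078 + -0.015672795)/1.157896 = 12.897017699
θ̈ = (g·sinθ − cosθ·temp)/(l·(4/3 − m·cos²θ/(M+m))) = -15.564342564
ẍ = temp − m·l·θ̈·cosθ/(M+m) = 13.761508144
Euler: x'=-0.625136191+0.041084·1.868304906=-0.548378752, ẋ'=1.868304906+0.041084·13.761508144=2.433682707
       θ'=-0.278005928+0.041084·0.924058220=-0.240041920, θ̇'=0.924058220+0.041084·-15.564342564=0.284612770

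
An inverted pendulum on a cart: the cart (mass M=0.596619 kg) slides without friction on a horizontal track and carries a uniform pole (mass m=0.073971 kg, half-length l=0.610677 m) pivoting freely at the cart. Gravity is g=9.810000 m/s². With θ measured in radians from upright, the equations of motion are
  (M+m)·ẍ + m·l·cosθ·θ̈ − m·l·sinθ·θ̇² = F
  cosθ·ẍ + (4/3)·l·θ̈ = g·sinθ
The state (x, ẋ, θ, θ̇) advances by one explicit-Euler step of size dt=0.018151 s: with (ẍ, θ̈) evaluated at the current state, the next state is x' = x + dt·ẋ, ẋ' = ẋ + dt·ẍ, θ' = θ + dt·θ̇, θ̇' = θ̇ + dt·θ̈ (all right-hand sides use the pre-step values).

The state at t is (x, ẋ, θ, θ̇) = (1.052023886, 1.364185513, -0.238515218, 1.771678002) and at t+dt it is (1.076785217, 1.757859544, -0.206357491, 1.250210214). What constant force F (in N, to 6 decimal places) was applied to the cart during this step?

ẍ = (ẋ'−ẋ)/dt = (1.757859544−1.364185513)/0.018151 = 21.688834
θ̈ = (θ̇'−θ̇)/dt = (1.250210214−1.771678002)/0.018151 = -28.729425
sinθ=-0.236260, cosθ=0.971690
F = (M+m)·ẍ + m·l·cosθ·θ̈ − m·l·sinθ·θ̇² = 14.544315 + -1.261036 − -0.033499 = 13.316778

F = 13.316778 N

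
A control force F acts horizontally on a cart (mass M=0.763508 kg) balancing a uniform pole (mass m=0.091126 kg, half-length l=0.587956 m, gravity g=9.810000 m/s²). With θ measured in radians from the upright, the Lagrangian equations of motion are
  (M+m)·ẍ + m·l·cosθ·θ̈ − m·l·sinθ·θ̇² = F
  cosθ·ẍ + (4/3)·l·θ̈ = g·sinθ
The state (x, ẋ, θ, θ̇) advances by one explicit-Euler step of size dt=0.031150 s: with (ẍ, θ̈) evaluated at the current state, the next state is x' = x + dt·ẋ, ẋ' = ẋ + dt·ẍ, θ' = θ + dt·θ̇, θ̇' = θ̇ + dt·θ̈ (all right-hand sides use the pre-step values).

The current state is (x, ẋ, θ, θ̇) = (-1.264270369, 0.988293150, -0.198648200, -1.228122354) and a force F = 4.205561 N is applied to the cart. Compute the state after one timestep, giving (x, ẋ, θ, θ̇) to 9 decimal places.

(-1.233485037, 1.158832102, -0.236904211, -1.518309810)

sinθ=-0.197344296, cosθ=0.980334243
temp = (F + m·l·θ̇²·sinθ)/(M+m) = (4.205561 + -0.015947587)/0.854634 = 4.902231146
θ̈ = (g·sinθ − cosθ·temp)/(l·(4/3 − m·cos²θ/(M+m))) = -9.315809166
ẍ = temp − m·l·θ̈·cosθ/(M+m) = 5.474765728
Euler: x'=-1.264270369+0.031150·0.988293150=-1.233485037, ẋ'=0.988293150+0.031150·5.474765728=1.158832102
       θ'=-0.198648200+0.031150·-1.228122354=-0.236904211, θ̇'=-1.228122354+0.031150·-9.315809166=-1.518309810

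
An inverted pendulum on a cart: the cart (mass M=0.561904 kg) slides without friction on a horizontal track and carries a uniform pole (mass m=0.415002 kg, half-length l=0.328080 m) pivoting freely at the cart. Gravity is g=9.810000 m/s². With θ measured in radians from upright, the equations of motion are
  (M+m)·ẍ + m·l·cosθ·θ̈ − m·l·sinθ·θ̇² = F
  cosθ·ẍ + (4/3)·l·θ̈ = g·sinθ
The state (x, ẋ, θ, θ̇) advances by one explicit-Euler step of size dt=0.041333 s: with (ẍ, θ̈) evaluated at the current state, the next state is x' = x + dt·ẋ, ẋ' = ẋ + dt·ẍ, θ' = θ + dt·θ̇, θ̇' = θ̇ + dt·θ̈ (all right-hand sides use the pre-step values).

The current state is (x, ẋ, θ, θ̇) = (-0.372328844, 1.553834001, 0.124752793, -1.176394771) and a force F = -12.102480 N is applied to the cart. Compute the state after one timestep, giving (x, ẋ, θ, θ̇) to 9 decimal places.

sinθ=0.124429451, cosθ=0.992228457
temp = (F + m·l·θ̇²·sinθ)/(M+m) = (-12.102480 + 0.023445489)/0.976906 = -12.364582171
θ̈ = (g·sinθ − cosθ·temp)/(l·(4/3 − m·cos²θ/(M+m))) = 44.930062820
ẍ = temp − m·l·θ̈·cosθ/(M+m) = -18.577932960
Euler: x'=-0.372328844+0.041333·1.553834001=-0.308104223, ẋ'=1.553834001+0.041333·-18.577932960=0.785952298
       θ'=0.124752793+0.041333·-1.176394771=0.076128868, θ̇'=-1.176394771+0.041333·44.930062820=0.680699516

(-0.308104223, 0.785952298, 0.076128868, 0.680699516)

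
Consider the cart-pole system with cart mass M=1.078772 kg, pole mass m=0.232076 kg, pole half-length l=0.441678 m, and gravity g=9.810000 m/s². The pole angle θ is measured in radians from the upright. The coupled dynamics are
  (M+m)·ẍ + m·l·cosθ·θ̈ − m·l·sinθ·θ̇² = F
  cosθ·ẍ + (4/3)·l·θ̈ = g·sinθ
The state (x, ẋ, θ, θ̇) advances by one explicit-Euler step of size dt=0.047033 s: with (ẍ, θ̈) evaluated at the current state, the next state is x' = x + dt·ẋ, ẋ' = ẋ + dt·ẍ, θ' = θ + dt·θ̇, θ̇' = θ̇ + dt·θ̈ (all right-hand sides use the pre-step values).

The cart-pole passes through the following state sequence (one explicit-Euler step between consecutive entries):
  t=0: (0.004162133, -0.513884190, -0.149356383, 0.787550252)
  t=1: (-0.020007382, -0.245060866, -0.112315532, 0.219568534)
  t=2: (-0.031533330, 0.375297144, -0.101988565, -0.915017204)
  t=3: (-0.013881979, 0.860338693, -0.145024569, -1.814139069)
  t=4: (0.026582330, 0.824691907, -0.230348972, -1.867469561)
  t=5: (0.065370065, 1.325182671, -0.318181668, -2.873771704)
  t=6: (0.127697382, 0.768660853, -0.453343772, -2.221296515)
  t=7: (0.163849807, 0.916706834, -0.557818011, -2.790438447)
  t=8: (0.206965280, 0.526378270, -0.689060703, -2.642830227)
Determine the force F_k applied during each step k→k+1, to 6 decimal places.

F_0 = 6.277717 N
F_1 = 14.833321 N
F_2 = 11.577893 N
F_3 = -1.059760 N
F_4 = 11.895513 N
F_5 = -13.895272 N
F_6 = 3.232590 N
F_7 = -10.183359 N

step 0→1:
  ẍ = (ẋ'−ẋ)/dt = (-0.245060866−-0.513884190)/0.047033 = 5.715632
  θ̈ = (θ̇'−θ̇)/dt = (0.219568534−0.787550252)/0.047033 = -12.076238
  sinθ=-0.148802, cosθ=0.988867
  F = (M+m)·ẍ + m·l·cosθ·θ̈ − m·l·sinθ·θ̇² = 7.492325 + -1.224068 − -0.009460 = 6.277717
step 1→2:
  ẍ = (ẋ'−ẋ)/dt = (0.375297144−-0.245060866)/0.047033 = 13.189846
  θ̈ = (θ̇'−θ̇)/dt = (-0.915017204−0.219568534)/0.047033 = -24.123185
  sinθ=-0.112080, cosθ=0.993699
  F = (M+m)·ẍ + m·l·cosθ·θ̈ − m·l·sinθ·θ̇² = 17.289883 + -2.457116 − -0.000554 = 14.833321
step 2→3:
  ẍ = (ẋ'−ẋ)/dt = (0.860338693−0.375297144)/0.047033 = 10.312792
  θ̈ = (θ̇'−θ̇)/dt = (-1.814139069−-0.915017204)/0.047033 = -19.116830
  sinθ=-0.101812, cosθ=0.994804
  F = (M+m)·ẍ + m·l·cosθ·θ̈ − m·l·sinθ·θ̇² = 13.518503 + -1.949347 − -0.008738 = 11.577893
step 3→4:
  ẍ = (ẋ'−ẋ)/dt = (0.824691907−0.860338693)/0.047033 = -0.757910
  θ̈ = (θ̇'−θ̇)/dt = (-1.867469561−-1.814139069)/0.047033 = -1.133895
  sinθ=-0.144517, cosθ=0.989502
  F = (M+m)·ẍ + m·l·cosθ·θ̈ − m·l·sinθ·θ̇² = -0.993505 + -0.115007 − -0.048752 = -1.059760
step 4→5:
  ẍ = (ẋ'−ẋ)/dt = (1.325182671−0.824691907)/0.047033 = 10.641268
  θ̈ = (θ̇'−θ̇)/dt = (-2.873771704−-1.867469561)/0.047033 = -21.395661
  sinθ=-0.228317, cosθ=0.973587
  F = (M+m)·ẍ + m·l·cosθ·θ̈ − m·l·sinθ·θ̇² = 13.949085 + -2.135189 − -0.081617 = 11.895513
step 5→6:
  ẍ = (ẋ'−ẋ)/dt = (0.768660853−1.325182671)/0.047033 = -11.832582
  θ̈ = (θ̇'−θ̇)/dt = (-2.221296515−-2.873771704)/0.047033 = 13.872710
  sinθ=-0.312840, cosθ=0.949806
  F = (M+m)·ẍ + m·l·cosθ·θ̈ − m·l·sinθ·θ̇² = -15.510716 + 1.350617 − -0.264827 = -13.895272
step 6→7:
  ẍ = (ẋ'−ẋ)/dt = (0.916706834−0.768660853)/0.047033 = 3.147704
  θ̈ = (θ̇'−θ̇)/dt = (-2.790438447−-2.221296515)/0.047033 = -12.100906
  sinθ=-0.437974, cosθ=0.898988
  F = (M+m)·ẍ + m·l·cosθ·θ̈ − m·l·sinθ·θ̇² = 4.126162 + -1.115084 − -0.221512 = 3.232590
step 7→8:
  ẍ = (ẋ'−ẋ)/dt = (0.526378270−0.916706834)/0.047033 = -8.299036
  θ̈ = (θ̇'−θ̇)/dt = (-2.642830227−-2.790438447)/0.047033 = 3.138397
  sinθ=-0.529336, cosθ=0.848412
  F = (M+m)·ẍ + m·l·cosθ·θ̈ − m·l·sinθ·θ̇² = -10.878775 + 0.272930 − -0.422486 = -10.183359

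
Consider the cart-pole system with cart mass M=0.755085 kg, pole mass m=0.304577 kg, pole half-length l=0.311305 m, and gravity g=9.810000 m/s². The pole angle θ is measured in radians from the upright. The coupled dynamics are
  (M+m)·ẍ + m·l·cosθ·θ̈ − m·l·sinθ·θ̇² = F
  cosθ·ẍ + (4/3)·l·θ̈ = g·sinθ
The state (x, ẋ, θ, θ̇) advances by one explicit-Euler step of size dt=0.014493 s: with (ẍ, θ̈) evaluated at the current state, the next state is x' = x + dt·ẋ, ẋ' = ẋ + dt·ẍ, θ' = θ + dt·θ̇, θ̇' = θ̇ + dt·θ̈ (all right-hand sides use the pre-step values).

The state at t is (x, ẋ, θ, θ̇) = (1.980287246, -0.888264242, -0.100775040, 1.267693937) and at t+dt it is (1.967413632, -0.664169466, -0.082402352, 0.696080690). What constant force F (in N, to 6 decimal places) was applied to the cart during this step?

F = 12.679472 N

ẍ = (ẋ'−ẋ)/dt = (-0.664169466−-0.888264242)/0.014493 = 15.462277
θ̈ = (θ̇'−θ̇)/dt = (0.696080690−1.267693937)/0.014493 = -39.440644
sinθ=-0.100605, cosθ=0.994926
F = (M+m)·ẍ + m·l·cosθ·θ̈ − m·l·sinθ·θ̇² = 16.384787 + -3.720645 − -0.015330 = 12.679472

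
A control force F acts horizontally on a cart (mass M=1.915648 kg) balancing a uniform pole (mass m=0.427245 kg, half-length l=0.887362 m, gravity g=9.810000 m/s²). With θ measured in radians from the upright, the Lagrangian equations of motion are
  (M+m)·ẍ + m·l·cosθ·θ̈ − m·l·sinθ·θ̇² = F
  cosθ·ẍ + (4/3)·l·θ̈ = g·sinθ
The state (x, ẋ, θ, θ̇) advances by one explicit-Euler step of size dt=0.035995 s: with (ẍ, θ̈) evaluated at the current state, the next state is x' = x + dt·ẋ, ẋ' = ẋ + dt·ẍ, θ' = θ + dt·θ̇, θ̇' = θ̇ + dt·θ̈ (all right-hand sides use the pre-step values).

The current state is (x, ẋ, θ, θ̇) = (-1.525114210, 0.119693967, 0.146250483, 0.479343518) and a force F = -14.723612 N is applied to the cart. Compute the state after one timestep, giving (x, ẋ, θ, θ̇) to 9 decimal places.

sinθ=0.145729677, cosθ=0.989324447
temp = (F + m·l·θ̇²·sinθ)/(M+m) = (-14.723612 + 0.012694615)/2.342893 = -6.278954005
θ̈ = (g·sinθ − cosθ·temp)/(l·(4/3 − m·cos²θ/(M+m))) = 7.456836761
ẍ = temp − m·l·θ̈·cosθ/(M+m) = -7.472718719
Euler: x'=-1.525114210+0.035995·0.119693967=-1.520805826, ẋ'=0.119693967+0.035995·-7.472718719=-0.149286543
       θ'=0.146250483+0.035995·0.479343518=0.163504453, θ̇'=0.479343518+0.035995·7.456836761=0.747752357

(-1.520805826, -0.149286543, 0.163504453, 0.747752357)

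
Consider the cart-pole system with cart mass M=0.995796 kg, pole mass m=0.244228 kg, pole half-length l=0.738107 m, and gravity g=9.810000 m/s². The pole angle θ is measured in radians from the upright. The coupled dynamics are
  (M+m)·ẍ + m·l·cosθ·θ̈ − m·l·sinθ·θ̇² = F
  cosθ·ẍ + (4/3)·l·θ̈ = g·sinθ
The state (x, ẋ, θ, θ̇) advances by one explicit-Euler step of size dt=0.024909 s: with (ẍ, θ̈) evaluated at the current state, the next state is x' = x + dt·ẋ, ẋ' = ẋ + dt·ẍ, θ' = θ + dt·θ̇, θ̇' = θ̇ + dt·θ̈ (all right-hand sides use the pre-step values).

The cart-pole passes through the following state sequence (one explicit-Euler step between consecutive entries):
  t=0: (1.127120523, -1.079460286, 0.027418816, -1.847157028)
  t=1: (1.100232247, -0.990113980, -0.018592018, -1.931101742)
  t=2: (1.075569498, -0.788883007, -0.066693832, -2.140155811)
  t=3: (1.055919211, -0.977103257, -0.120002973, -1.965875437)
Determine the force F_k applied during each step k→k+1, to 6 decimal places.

step 0→1:
  ẍ = (ẋ'−ẋ)/dt = (-0.990113980−-1.079460286)/0.024909 = 3.586909
  θ̈ = (θ̇'−θ̇)/dt = (-1.931101742−-1.847157028)/0.024909 = -3.370056
  sinθ=0.027415, cosθ=0.999624
  F = (M+m)·ẍ + m·l·cosθ·θ̈ − m·l·sinθ·θ̇² = 4.447853 + -0.607279 − 0.016862 = 3.823711
step 1→2:
  ẍ = (ẋ'−ẋ)/dt = (-0.788883007−-0.990113980)/0.024909 = 8.078645
  θ̈ = (θ̇'−θ̇)/dt = (-2.140155811−-1.931101742)/0.024909 = -8.392712
  sinθ=-0.018591, cosθ=0.999827
  F = (M+m)·ẍ + m·l·cosθ·θ̈ − m·l·sinθ·θ̇² = 10.017714 + -1.512663 − -0.012498 = 8.517549
step 2→3:
  ẍ = (ẋ'−ẋ)/dt = (-0.977103257−-0.788883007)/0.024909 = -7.556315
  θ̈ = (θ̇'−θ̇)/dt = (-1.965875437−-2.140155811)/0.024909 = 6.996683
  sinθ=-0.066644, cosθ=0.997777
  F = (M+m)·ẍ + m·l·cosθ·θ̈ − m·l·sinθ·θ̇² = -9.370012 + 1.258463 − -0.055026 = -8.056523

F_0 = 3.823711 N
F_1 = 8.517549 N
F_2 = -8.056523 N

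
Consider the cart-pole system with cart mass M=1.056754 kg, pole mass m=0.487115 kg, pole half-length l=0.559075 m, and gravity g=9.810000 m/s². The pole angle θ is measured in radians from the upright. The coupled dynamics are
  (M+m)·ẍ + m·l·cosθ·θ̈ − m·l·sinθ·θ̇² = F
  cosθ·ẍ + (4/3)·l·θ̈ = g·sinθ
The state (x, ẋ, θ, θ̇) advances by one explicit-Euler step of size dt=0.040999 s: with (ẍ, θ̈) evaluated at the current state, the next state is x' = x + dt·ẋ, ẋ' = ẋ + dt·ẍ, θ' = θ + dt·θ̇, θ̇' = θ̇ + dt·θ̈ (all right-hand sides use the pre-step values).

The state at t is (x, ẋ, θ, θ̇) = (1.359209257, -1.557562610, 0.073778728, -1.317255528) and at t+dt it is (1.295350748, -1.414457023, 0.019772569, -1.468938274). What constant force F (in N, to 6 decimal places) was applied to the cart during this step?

F = 4.349185 N

ẍ = (ẋ'−ẋ)/dt = (-1.414457023−-1.557562610)/0.040999 = 3.490465
θ̈ = (θ̇'−θ̇)/dt = (-1.468938274−-1.317255528)/0.040999 = -3.699669
sinθ=0.073712, cosθ=0.997280
F = (M+m)·ẍ + m·l·cosθ·θ̈ − m·l·sinθ·θ̇² = 5.388821 + -1.004804 − 0.034832 = 4.349185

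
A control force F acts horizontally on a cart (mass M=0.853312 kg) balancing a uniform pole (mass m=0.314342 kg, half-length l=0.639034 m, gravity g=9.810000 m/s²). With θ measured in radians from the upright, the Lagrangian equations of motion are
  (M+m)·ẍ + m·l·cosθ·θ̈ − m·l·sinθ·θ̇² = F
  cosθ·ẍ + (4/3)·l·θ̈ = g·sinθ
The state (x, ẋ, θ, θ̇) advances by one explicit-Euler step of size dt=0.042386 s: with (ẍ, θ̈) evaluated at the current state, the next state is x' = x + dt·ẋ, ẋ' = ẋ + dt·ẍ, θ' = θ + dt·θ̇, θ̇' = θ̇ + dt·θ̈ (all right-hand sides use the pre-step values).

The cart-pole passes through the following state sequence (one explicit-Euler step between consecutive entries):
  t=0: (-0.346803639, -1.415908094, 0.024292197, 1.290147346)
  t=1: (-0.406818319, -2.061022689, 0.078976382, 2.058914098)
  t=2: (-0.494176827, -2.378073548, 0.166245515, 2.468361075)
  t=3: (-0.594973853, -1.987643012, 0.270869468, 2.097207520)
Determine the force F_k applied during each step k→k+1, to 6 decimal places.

F_0 = -14.137551 N
F_1 = -6.866934 N
F_2 = 8.818375 N

step 0→1:
  ẍ = (ẋ'−ẋ)/dt = (-2.061022689−-1.415908094)/0.042386 = -15.219992
  θ̈ = (θ̇'−θ̇)/dt = (2.058914098−1.290147346)/0.042386 = 18.137280
  sinθ=0.024290, cosθ=0.999705
  F = (M+m)·ẍ + m·l·cosθ·θ̈ − m·l·sinθ·θ̇² = -17.771685 + 3.642255 − 0.008121 = -14.137551
step 1→2:
  ẍ = (ẋ'−ẋ)/dt = (-2.378073548−-2.061022689)/0.042386 = -7.480084
  θ̈ = (θ̇'−θ̇)/dt = (2.468361075−2.058914098)/0.042386 = 9.659958
  sinθ=0.078894, cosθ=0.996883
  F = (M+m)·ẍ + m·l·cosθ·θ̈ − m·l·sinθ·θ̇² = -8.734151 + 1.934398 − 0.067181 = -6.866934
step 2→3:
  ẍ = (ẋ'−ẋ)/dt = (-1.987643012−-2.378073548)/0.042386 = 9.211309
  θ̈ = (θ̇'−θ̇)/dt = (2.097207520−2.468361075)/0.042386 = -8.756513
  sinθ=0.165481, cosθ=0.986213
  F = (M+m)·ẍ + m·l·cosθ·θ̈ − m·l·sinθ·θ̇² = 10.755622 + -1.734716 − 0.202531 = 8.818375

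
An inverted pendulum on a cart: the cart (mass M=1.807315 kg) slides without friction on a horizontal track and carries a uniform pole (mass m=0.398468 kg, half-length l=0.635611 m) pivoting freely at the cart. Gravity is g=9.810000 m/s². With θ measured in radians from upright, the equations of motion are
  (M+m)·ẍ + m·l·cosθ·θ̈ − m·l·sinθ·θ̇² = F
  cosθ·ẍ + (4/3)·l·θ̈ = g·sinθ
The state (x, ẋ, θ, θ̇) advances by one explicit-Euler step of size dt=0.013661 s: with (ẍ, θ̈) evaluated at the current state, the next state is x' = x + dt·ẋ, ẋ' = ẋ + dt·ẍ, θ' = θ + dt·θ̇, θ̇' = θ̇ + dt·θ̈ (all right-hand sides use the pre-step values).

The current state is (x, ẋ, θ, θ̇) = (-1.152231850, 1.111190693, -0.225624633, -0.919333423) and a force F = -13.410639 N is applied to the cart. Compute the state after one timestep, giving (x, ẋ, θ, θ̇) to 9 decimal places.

(-1.137051874, 1.020069845, -0.238183647, -0.849915625)

sinθ=-0.223715207, cosθ=0.974654557
temp = (F + m·l·θ̇²·sinθ)/(M+m) = (-13.410639 + -0.047887974)/2.205783 = -6.101473705
θ̈ = (g·sinθ − cosθ·temp)/(l·(4/3 − m·cos²θ/(M+m))) = 5.081458014
ẍ = temp − m·l·θ̈·cosθ/(M+m) = -6.670144767
Euler: x'=-1.152231850+0.013661·1.111190693=-1.137051874, ẋ'=1.111190693+0.013661·-6.670144767=1.020069845
       θ'=-0.225624633+0.013661·-0.919333423=-0.238183647, θ̇'=-0.919333423+0.013661·5.081458014=-0.849915625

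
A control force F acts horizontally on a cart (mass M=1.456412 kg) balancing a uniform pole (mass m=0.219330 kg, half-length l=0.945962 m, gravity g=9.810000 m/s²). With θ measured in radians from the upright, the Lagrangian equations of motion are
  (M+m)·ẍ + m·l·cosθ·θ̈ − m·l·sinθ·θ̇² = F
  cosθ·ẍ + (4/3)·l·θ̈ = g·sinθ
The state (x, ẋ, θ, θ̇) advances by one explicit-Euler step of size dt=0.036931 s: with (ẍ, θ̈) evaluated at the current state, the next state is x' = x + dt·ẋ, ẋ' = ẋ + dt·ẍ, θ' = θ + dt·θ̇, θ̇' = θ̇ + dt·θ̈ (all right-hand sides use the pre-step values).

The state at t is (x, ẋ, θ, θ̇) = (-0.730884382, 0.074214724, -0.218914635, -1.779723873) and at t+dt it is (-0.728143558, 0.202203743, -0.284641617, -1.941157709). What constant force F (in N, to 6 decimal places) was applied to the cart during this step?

F = 5.064924 N

ẍ = (ẋ'−ẋ)/dt = (0.202203743−0.074214724)/0.036931 = 3.465626
θ̈ = (θ̇'−θ̇)/dt = (-1.941157709−-1.779723873)/0.036931 = -4.371228
sinθ=-0.217170, cosθ=0.976134
F = (M+m)·ẍ + m·l·cosθ·θ̈ − m·l·sinθ·θ̇² = 5.807494 + -0.885288 − -0.142718 = 5.064924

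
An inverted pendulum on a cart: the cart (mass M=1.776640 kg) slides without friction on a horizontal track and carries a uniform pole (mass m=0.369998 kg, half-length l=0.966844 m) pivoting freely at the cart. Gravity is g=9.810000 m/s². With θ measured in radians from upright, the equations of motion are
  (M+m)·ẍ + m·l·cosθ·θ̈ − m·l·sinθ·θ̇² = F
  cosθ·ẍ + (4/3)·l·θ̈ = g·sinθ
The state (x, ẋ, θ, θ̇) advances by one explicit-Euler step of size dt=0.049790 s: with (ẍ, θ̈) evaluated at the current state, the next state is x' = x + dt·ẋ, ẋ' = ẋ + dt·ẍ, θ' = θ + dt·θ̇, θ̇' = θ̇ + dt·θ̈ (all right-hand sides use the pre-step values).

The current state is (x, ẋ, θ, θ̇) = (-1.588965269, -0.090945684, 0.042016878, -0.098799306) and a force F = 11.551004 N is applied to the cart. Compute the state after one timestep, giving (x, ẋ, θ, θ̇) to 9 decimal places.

(-1.593493455, 0.213629948, 0.037097661, -0.318940925)

sinθ=0.042004516, cosθ=0.999117421
temp = (F + m·l·θ̇²·sinθ)/(M+m) = (11.551004 + 0.000146676)/2.146638 = 5.381042671
θ̈ = (g·sinθ − cosθ·temp)/(l·(4/3 − m·cos²θ/(M+m))) = -4.421402273
ẍ = temp − m·l·θ̈·cosθ/(M+m) = 6.117204901
Euler: x'=-1.588965269+0.049790·-0.090945684=-1.593493455, ẋ'=-0.090945684+0.049790·6.117204901=0.213629948
       θ'=0.042016878+0.049790·-0.098799306=0.037097661, θ̇'=-0.098799306+0.049790·-4.421402273=-0.318940925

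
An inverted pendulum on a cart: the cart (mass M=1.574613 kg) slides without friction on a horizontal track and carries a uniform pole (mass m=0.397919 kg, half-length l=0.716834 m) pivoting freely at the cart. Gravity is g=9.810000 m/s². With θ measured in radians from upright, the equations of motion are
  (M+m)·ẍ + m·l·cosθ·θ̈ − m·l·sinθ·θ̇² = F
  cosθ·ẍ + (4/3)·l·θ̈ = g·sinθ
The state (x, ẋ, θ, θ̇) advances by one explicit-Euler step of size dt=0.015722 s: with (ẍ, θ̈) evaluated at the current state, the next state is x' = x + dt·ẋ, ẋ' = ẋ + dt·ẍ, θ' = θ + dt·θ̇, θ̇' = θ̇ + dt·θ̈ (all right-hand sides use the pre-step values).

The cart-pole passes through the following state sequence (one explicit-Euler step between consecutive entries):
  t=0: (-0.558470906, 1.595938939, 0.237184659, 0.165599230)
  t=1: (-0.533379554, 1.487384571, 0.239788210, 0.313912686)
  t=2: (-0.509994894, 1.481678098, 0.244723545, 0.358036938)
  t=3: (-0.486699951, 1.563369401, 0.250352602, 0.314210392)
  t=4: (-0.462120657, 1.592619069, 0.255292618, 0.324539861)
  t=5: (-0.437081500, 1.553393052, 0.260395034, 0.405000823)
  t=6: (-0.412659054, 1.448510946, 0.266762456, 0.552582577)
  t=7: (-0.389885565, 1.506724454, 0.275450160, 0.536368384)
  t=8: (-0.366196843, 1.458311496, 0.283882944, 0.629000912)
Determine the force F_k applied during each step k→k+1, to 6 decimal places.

F_0 = -11.005919 N
F_1 = 0.055007 N
F_2 = 9.468944 N
F_3 = 3.844343 N
F_4 = -3.516529 N
F_5 = -10.583599 N
F_6 = 6.996925 N
F_7 = -4.479099 N

step 0→1:
  ẍ = (ẋ'−ẋ)/dt = (1.487384571−1.595938939)/0.015722 = -6.904616
  θ̈ = (θ̇'−θ̇)/dt = (0.313912686−0.165599230)/0.015722 = 9.433498
  sinθ=0.234967, cosθ=0.972003
  F = (M+m)·ẍ + m·l·cosθ·θ̈ − m·l·sinθ·θ̇² = -13.619575 + 2.615494 − 0.001838 = -11.005919
step 1→2:
  ẍ = (ẋ'−ẋ)/dt = (1.481678098−1.487384571)/0.015722 = -0.362961
  θ̈ = (θ̇'−θ̇)/dt = (0.358036938−0.313912686)/0.015722 = 2.806529
  sinθ=0.237497, cosθ=0.971388
  F = (M+m)·ẍ + m·l·cosθ·θ̈ − m·l·sinθ·θ̇² = -0.715952 + 0.777635 − 0.006676 = 0.055007
step 2→3:
  ẍ = (ẋ'−ẋ)/dt = (1.563369401−1.481678098)/0.015722 = 5.195987
  θ̈ = (θ̇'−θ̇)/dt = (0.314210392−0.358036938)/0.015722 = -2.787594
  sinθ=0.242288, cosθ=0.970204
  F = (M+m)·ẍ + m·l·cosθ·θ̈ − m·l·sinθ·θ̇² = 10.249250 + -0.771447 − 0.008859 = 9.468944
step 3→4:
  ẍ = (ẋ'−ẋ)/dt = (1.592619069−1.563369401)/0.015722 = 1.860429
  θ̈ = (θ̇'−θ̇)/dt = (0.324539861−0.314210392)/0.015722 = 0.657007
  sinθ=0.247746, cosθ=0.968825
  F = (M+m)·ẍ + m·l·cosθ·θ̈ − m·l·sinθ·θ̇² = 3.669756 + 0.181564 − 0.006977 = 3.844343
step 4→5:
  ẍ = (ẋ'−ẋ)/dt = (1.553393052−1.592619069)/0.015722 = -2.494976
  θ̈ = (θ̇'−θ̇)/dt = (0.405000823−0.324539861)/0.015722 = 5.117731
  sinθ=0.252529, cosθ=0.967589
  F = (M+m)·ẍ + m·l·cosθ·θ̈ − m·l·sinθ·θ̇² = -4.921421 + 1.412478 − 0.007587 = -3.516529
step 5→6:
  ẍ = (ẋ'−ẋ)/dt = (1.448510946−1.553393052)/0.015722 = -6.671041
  θ̈ = (θ̇'−θ̇)/dt = (0.552582577−0.405000823)/0.015722 = 9.386958
  sinθ=0.257462, cosθ=0.966288
  F = (M+m)·ẍ + m·l·cosθ·θ̈ − m·l·sinθ·θ̇² = -13.158842 + 2.587289 − 0.012046 = -10.583599
step 6→7:
  ẍ = (ẋ'−ẋ)/dt = (1.506724454−1.448510946)/0.015722 = 3.702678
  θ̈ = (θ̇'−θ̇)/dt = (0.536368384−0.552582577)/0.015722 = -1.031306
  sinθ=0.263610, cosθ=0.964629
  F = (M+m)·ẍ + m·l·cosθ·θ̈ − m·l·sinθ·θ̇² = 7.303651 + -0.283767 − 0.022960 = 6.996925
step 7→8:
  ẍ = (ẋ'−ẋ)/dt = (1.458311496−1.506724454)/0.015722 = -3.079313
  θ̈ = (θ̇'−θ̇)/dt = (0.629000912−0.536368384)/0.015722 = 5.891905
  sinθ=0.271980, cosθ=0.962303
  F = (M+m)·ẍ + m·l·cosθ·θ̈ − m·l·sinθ·θ̇² = -6.074043 + 1.617263 − 0.022319 = -4.479099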